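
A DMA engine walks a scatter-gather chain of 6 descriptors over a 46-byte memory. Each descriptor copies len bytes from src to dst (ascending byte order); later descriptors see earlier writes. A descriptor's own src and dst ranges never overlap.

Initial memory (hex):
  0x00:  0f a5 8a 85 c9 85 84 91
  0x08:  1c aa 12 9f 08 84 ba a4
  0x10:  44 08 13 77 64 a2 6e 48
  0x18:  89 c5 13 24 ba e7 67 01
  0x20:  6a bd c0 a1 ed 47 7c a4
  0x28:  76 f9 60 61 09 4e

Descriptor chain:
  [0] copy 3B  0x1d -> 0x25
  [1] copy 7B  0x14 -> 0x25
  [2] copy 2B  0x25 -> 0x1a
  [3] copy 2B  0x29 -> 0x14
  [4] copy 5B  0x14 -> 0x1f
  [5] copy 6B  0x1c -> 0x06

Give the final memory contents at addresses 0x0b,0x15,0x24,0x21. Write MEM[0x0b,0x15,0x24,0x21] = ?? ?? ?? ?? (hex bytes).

MEM[0x0b,0x15,0x24,0x21] = 6e c5 ed 6e

[0] 0x1d->0x25 len=3 : e7 67 01
[1] 0x14->0x25 len=7 : 64 a2 6e 48 89 c5 13
[2] 0x25->0x1a len=2 : 64 a2
[3] 0x29->0x14 len=2 : 89 c5
[4] 0x14->0x1f len=5 : 89 c5 6e 48 89
[5] 0x1c->0x06 len=6 : ba e7 67 89 c5 6e
query mem[0x0b]=0x6e, mem[0x15]=0xc5, mem[0x24]=0xed, mem[0x21]=0x6e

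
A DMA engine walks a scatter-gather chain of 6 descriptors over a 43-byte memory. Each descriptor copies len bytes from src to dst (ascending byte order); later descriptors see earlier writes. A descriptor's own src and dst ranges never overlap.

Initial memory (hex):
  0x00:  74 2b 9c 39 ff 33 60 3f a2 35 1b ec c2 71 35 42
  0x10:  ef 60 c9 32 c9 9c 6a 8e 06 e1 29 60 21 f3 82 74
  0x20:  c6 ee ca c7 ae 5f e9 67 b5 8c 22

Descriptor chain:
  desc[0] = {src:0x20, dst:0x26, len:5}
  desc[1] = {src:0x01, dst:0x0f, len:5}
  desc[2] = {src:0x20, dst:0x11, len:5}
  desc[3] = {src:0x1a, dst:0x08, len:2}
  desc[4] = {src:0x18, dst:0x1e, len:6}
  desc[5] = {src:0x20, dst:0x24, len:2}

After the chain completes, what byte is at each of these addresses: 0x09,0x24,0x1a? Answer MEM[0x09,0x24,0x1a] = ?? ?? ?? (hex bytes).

D0: mem[0x26..0x2a] <- [c6 ee ca c7 ae]
D1: mem[0x0f..0x13] <- [2b 9c 39 ff 33]
D2: mem[0x11..0x15] <- [c6 ee ca c7 ae]
D3: mem[0x08..0x09] <- [29 60]
D4: mem[0x1e..0x23] <- [06 e1 29 60 21 f3]
D5: mem[0x24..0x25] <- [29 60]
query mem[0x09]=0x60, mem[0x24]=0x29, mem[0x1a]=0x29

MEM[0x09,0x24,0x1a] = 60 29 29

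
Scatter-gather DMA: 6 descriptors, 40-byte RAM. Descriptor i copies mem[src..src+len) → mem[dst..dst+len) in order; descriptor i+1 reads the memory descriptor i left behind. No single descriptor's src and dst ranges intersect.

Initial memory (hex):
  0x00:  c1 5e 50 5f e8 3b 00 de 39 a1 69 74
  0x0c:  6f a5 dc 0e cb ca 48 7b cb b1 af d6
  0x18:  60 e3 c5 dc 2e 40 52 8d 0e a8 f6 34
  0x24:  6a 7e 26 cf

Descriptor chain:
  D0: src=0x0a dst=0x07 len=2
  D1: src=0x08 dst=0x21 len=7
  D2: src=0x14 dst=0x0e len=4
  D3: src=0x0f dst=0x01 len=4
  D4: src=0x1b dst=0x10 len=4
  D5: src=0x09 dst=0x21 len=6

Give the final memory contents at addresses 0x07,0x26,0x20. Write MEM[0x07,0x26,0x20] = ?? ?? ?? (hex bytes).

  after D0: wrote 2B at 0x07 = 6974
  after D1: wrote 7B at 0x21 = 74a169746fa5dc
  after D2: wrote 4B at 0x0e = cbb1afd6
  after D3: wrote 4B at 0x01 = b1afd648
  after D4: wrote 4B at 0x10 = dc2e4052
  after D5: wrote 6B at 0x21 = a169746fa5cb
query mem[0x07]=0x69, mem[0x26]=0xcb, mem[0x20]=0x0e

MEM[0x07,0x26,0x20] = 69 cb 0e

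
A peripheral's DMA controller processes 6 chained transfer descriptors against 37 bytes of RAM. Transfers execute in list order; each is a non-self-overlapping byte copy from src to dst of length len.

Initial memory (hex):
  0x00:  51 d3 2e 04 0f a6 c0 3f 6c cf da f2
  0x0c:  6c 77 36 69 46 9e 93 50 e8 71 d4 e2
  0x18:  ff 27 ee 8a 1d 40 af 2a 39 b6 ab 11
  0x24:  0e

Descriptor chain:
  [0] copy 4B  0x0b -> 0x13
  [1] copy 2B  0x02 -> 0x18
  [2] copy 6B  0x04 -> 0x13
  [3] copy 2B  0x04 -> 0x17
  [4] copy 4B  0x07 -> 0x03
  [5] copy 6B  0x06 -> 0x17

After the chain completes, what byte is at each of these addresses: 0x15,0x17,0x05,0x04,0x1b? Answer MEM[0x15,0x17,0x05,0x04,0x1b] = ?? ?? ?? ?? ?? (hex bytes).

MEM[0x15,0x17,0x05,0x04,0x1b] = c0 da cf 6c da

[0] 0x0b->0x13 len=4 : f2 6c 77 36
[1] 0x02->0x18 len=2 : 2e 04
[2] 0x04->0x13 len=6 : 0f a6 c0 3f 6c cf
[3] 0x04->0x17 len=2 : 0f a6
[4] 0x07->0x03 len=4 : 3f 6c cf da
[5] 0x06->0x17 len=6 : da 3f 6c cf da f2
query mem[0x15]=0xc0, mem[0x17]=0xda, mem[0x05]=0xcf, mem[0x04]=0x6c, mem[0x1b]=0xda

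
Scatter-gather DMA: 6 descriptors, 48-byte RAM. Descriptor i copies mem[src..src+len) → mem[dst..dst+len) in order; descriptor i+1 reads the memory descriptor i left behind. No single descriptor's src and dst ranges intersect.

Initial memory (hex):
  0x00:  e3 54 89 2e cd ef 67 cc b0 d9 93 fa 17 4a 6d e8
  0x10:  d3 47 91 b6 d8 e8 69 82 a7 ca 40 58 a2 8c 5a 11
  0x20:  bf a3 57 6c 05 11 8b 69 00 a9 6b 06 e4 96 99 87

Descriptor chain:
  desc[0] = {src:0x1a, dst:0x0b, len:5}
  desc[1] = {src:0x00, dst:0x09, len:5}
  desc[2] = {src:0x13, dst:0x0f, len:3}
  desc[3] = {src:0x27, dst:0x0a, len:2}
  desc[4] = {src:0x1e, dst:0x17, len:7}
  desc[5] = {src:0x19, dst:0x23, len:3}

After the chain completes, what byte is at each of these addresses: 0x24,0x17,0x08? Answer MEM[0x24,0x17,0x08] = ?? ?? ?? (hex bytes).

MEM[0x24,0x17,0x08] = a3 5a b0

[0] 0x1a->0x0b len=5 : 40 58 a2 8c 5a
[1] 0x00->0x09 len=5 : e3 54 89 2e cd
[2] 0x13->0x0f len=3 : b6 d8 e8
[3] 0x27->0x0a len=2 : 69 00
[4] 0x1e->0x17 len=7 : 5a 11 bf a3 57 6c 05
[5] 0x19->0x23 len=3 : bf a3 57
query mem[0x24]=0xa3, mem[0x17]=0x5a, mem[0x08]=0xb0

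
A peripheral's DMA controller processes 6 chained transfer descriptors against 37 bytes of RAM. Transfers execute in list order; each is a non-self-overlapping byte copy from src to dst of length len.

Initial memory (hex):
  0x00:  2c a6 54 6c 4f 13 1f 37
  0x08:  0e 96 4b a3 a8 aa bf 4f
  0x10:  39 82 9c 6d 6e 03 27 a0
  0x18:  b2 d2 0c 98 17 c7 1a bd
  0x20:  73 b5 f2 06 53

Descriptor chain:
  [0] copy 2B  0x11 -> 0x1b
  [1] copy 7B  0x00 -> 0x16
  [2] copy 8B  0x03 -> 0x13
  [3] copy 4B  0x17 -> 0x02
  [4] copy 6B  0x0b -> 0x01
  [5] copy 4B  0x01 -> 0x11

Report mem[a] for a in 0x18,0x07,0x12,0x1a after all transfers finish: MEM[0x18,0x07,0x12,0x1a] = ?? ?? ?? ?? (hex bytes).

MEM[0x18,0x07,0x12,0x1a] = 0e 37 a8 4b

#0 dst[0x1b+2] := {0x82,0x9c}
#1 dst[0x16+7] := {0x2c,0xa6,0x54,0x6c,0x4f,0x13,0x1f}
#2 dst[0x13+8] := {0x6c,0x4f,0x13,0x1f,0x37,0x0e,0x96,0x4b}
#3 dst[0x02+4] := {0x37,0x0e,0x96,0x4b}
#4 dst[0x01+6] := {0xa3,0xa8,0xaa,0xbf,0x4f,0x39}
#5 dst[0x11+4] := {0xa3,0xa8,0xaa,0xbf}
query mem[0x18]=0x0e, mem[0x07]=0x37, mem[0x12]=0xa8, mem[0x1a]=0x4b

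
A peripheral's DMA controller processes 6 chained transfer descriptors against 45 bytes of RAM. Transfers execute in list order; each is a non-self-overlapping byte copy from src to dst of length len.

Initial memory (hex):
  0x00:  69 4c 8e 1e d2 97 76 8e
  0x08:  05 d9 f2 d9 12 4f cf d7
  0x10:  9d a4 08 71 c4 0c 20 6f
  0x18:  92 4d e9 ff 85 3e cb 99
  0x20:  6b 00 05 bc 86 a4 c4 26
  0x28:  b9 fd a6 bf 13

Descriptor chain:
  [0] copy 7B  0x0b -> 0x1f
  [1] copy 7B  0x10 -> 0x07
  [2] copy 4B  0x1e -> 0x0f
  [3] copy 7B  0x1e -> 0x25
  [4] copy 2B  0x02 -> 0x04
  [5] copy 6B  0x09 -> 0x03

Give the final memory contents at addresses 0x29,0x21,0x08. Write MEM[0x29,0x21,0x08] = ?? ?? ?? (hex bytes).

  after D0: wrote 7B at 0x1f = d9124fcfd79da4
  after D1: wrote 7B at 0x07 = 9da40871c40c20
  after D2: wrote 4B at 0x0f = cbd9124f
  after D3: wrote 7B at 0x25 = cbd9124fcfd79d
  after D4: wrote 2B at 0x04 = 8e1e
  after D5: wrote 6B at 0x03 = 0871c40c20cf
query mem[0x29]=0xcf, mem[0x21]=0x4f, mem[0x08]=0xcf

MEM[0x29,0x21,0x08] = cf 4f cf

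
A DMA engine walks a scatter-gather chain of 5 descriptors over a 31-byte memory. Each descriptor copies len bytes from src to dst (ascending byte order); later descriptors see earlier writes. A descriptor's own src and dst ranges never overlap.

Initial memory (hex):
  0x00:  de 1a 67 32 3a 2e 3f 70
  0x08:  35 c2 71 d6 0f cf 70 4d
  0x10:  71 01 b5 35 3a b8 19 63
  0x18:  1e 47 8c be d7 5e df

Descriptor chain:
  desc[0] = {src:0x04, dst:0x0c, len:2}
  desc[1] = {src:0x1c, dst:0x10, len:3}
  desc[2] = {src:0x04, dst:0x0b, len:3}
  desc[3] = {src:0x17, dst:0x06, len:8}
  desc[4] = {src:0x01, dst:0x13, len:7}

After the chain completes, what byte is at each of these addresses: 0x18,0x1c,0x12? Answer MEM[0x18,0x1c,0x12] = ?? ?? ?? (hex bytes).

MEM[0x18,0x1c,0x12] = 63 d7 df

D0: mem[0x0c..0x0d] <- [3a 2e]
D1: mem[0x10..0x12] <- [d7 5e df]
D2: mem[0x0b..0x0d] <- [3a 2e 3f]
D3: mem[0x06..0x0d] <- [63 1e 47 8c be d7 5e df]
D4: mem[0x13..0x19] <- [1a 67 32 3a 2e 63 1e]
query mem[0x18]=0x63, mem[0x1c]=0xd7, mem[0x12]=0xdf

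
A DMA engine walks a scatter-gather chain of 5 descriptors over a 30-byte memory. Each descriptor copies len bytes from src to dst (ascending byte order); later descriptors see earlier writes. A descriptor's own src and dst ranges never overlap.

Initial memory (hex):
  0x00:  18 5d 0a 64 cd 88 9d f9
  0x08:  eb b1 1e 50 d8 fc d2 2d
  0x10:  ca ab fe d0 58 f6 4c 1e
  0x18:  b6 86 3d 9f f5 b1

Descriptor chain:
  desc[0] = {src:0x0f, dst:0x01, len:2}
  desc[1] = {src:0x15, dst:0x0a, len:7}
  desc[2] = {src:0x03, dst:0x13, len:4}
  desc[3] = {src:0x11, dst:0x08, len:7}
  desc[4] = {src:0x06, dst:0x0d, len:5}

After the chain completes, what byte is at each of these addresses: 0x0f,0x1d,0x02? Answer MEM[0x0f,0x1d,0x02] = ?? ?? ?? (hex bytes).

#0 dst[0x01+2] := {0x2d,0xca}
#1 dst[0x0a+7] := {0xf6,0x4c,0x1e,0xb6,0x86,0x3d,0x9f}
#2 dst[0x13+4] := {0x64,0xcd,0x88,0x9d}
#3 dst[0x08+7] := {0xab,0xfe,0x64,0xcd,0x88,0x9d,0x1e}
#4 dst[0x0d+5] := {0x9d,0xf9,0xab,0xfe,0x64}
query mem[0x0f]=0xab, mem[0x1d]=0xb1, mem[0x02]=0xca

MEM[0x0f,0x1d,0x02] = ab b1 ca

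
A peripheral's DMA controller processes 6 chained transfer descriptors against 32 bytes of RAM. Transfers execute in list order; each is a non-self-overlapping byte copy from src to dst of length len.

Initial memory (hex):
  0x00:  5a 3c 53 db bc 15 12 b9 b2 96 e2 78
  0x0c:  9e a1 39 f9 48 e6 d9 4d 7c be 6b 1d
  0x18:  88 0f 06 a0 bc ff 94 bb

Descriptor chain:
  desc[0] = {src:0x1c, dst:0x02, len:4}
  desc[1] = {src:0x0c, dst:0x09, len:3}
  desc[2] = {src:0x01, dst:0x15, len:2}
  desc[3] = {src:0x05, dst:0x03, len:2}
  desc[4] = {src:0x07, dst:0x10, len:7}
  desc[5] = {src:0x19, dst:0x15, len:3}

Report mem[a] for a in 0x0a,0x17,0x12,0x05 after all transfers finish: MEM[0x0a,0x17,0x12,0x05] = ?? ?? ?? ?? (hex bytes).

MEM[0x0a,0x17,0x12,0x05] = a1 a0 9e bb

  after D0: wrote 4B at 0x02 = bcff94bb
  after D1: wrote 3B at 0x09 = 9ea139
  after D2: wrote 2B at 0x15 = 3cbc
  after D3: wrote 2B at 0x03 = bb12
  after D4: wrote 7B at 0x10 = b9b29ea1399ea1
  after D5: wrote 3B at 0x15 = 0f06a0
query mem[0x0a]=0xa1, mem[0x17]=0xa0, mem[0x12]=0x9e, mem[0x05]=0xbb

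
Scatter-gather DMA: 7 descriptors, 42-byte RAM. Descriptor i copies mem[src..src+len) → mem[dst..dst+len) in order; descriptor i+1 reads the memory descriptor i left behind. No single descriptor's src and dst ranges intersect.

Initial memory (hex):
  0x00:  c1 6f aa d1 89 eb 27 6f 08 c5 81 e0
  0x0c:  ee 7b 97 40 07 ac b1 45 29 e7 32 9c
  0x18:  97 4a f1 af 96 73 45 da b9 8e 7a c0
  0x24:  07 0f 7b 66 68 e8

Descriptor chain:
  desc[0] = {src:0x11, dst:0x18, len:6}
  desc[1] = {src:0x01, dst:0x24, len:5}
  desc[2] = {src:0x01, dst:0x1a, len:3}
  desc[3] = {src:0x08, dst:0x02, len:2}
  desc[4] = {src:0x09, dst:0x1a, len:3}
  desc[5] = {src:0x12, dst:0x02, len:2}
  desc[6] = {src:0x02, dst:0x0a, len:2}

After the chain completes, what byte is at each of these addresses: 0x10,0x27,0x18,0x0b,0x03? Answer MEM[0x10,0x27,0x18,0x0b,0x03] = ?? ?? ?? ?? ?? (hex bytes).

D0: mem[0x18..0x1d] <- [ac b1 45 29 e7 32]
D1: mem[0x24..0x28] <- [6f aa d1 89 eb]
D2: mem[0x1a..0x1c] <- [6f aa d1]
D3: mem[0x02..0x03] <- [08 c5]
D4: mem[0x1a..0x1c] <- [c5 81 e0]
D5: mem[0x02..0x03] <- [b1 45]
D6: mem[0x0a..0x0b] <- [b1 45]
query mem[0x10]=0x07, mem[0x27]=0x89, mem[0x18]=0xac, mem[0x0b]=0x45, mem[0x03]=0x45

MEM[0x10,0x27,0x18,0x0b,0x03] = 07 89 ac 45 45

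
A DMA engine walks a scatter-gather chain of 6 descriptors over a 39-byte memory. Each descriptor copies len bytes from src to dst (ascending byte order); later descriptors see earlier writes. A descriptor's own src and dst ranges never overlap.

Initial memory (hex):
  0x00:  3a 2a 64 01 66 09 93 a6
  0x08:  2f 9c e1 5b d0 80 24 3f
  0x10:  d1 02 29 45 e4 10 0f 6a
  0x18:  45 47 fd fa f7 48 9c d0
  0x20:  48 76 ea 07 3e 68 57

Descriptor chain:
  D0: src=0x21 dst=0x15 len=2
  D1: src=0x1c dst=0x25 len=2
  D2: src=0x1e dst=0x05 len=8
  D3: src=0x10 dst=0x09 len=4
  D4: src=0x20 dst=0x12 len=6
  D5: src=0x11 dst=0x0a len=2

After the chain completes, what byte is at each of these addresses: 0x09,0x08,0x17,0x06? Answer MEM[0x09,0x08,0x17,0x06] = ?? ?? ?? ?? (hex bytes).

MEM[0x09,0x08,0x17,0x06] = d1 76 f7 d0

[0] 0x21->0x15 len=2 : 76 ea
[1] 0x1c->0x25 len=2 : f7 48
[2] 0x1e->0x05 len=8 : 9c d0 48 76 ea 07 3e f7
[3] 0x10->0x09 len=4 : d1 02 29 45
[4] 0x20->0x12 len=6 : 48 76 ea 07 3e f7
[5] 0x11->0x0a len=2 : 02 48
query mem[0x09]=0xd1, mem[0x08]=0x76, mem[0x17]=0xf7, mem[0x06]=0xd0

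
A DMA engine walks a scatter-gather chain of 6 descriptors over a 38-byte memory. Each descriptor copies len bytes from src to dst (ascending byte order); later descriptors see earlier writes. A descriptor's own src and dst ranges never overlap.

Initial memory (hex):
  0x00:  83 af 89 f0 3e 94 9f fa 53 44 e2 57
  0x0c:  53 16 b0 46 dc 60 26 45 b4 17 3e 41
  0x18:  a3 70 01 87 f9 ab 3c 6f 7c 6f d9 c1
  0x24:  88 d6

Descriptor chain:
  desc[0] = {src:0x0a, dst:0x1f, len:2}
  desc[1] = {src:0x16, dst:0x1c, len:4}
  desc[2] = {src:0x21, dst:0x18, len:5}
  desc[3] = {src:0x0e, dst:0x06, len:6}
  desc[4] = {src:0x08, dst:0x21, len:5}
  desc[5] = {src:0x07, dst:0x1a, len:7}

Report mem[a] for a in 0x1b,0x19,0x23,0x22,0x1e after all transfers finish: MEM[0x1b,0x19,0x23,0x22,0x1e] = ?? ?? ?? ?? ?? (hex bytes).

MEM[0x1b,0x19,0x23,0x22,0x1e] = dc d9 26 60 45

#0 dst[0x1f+2] := {0xe2,0x57}
#1 dst[0x1c+4] := {0x3e,0x41,0xa3,0x70}
#2 dst[0x18+5] := {0x6f,0xd9,0xc1,0x88,0xd6}
#3 dst[0x06+6] := {0xb0,0x46,0xdc,0x60,0x26,0x45}
#4 dst[0x21+5] := {0xdc,0x60,0x26,0x45,0x53}
#5 dst[0x1a+7] := {0x46,0xdc,0x60,0x26,0x45,0x53,0x16}
query mem[0x1b]=0xdc, mem[0x19]=0xd9, mem[0x23]=0x26, mem[0x22]=0x60, mem[0x1e]=0x45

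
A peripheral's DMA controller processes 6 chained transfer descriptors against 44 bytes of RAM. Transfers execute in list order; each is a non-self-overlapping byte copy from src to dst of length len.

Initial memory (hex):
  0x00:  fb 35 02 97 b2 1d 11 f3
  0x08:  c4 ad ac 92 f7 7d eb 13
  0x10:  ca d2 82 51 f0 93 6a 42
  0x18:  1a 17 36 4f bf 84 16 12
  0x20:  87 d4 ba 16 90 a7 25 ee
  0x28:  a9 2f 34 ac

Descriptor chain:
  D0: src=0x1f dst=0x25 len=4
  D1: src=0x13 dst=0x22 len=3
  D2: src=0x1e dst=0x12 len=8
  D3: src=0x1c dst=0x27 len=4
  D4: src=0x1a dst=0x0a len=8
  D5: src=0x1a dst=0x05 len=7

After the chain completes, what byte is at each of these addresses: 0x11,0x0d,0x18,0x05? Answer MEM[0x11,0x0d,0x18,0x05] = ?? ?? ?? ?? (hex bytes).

MEM[0x11,0x0d,0x18,0x05] = d4 84 93 36

#0 dst[0x25+4] := {0x12,0x87,0xd4,0xba}
#1 dst[0x22+3] := {0x51,0xf0,0x93}
#2 dst[0x12+8] := {0x16,0x12,0x87,0xd4,0x51,0xf0,0x93,0x12}
#3 dst[0x27+4] := {0xbf,0x84,0x16,0x12}
#4 dst[0x0a+8] := {0x36,0x4f,0xbf,0x84,0x16,0x12,0x87,0xd4}
#5 dst[0x05+7] := {0x36,0x4f,0xbf,0x84,0x16,0x12,0x87}
query mem[0x11]=0xd4, mem[0x0d]=0x84, mem[0x18]=0x93, mem[0x05]=0x36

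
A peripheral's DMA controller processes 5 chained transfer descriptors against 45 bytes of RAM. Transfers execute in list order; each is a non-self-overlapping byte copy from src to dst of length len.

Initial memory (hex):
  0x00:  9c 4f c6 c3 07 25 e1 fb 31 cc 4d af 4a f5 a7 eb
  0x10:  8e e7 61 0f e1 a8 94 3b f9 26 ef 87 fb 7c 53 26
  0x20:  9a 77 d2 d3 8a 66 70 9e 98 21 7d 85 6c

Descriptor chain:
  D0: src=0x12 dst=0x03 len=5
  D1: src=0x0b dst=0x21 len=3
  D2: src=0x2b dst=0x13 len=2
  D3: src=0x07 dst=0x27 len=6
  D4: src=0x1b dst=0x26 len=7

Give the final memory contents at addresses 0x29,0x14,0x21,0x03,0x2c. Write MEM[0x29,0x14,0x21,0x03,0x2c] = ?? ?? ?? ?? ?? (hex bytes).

MEM[0x29,0x14,0x21,0x03,0x2c] = 53 6c af 61 af

#0 dst[0x03+5] := {0x61,0x0f,0xe1,0xa8,0x94}
#1 dst[0x21+3] := {0xaf,0x4a,0xf5}
#2 dst[0x13+2] := {0x85,0x6c}
#3 dst[0x27+6] := {0x94,0x31,0xcc,0x4d,0xaf,0x4a}
#4 dst[0x26+7] := {0x87,0xfb,0x7c,0x53,0x26,0x9a,0xaf}
query mem[0x29]=0x53, mem[0x14]=0x6c, mem[0x21]=0xaf, mem[0x03]=0x61, mem[0x2c]=0xaf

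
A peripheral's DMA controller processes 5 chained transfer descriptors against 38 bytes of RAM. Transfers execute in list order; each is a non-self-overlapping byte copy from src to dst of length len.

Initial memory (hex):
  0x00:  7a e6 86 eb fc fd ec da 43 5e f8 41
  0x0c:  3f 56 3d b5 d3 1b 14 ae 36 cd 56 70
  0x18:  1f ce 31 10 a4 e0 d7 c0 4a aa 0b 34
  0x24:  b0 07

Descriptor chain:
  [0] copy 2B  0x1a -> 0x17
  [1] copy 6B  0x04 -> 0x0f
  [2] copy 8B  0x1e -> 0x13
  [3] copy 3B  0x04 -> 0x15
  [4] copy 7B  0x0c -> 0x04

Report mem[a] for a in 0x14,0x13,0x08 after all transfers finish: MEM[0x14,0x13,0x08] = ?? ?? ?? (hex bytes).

[0] 0x1a->0x17 len=2 : 31 10
[1] 0x04->0x0f len=6 : fc fd ec da 43 5e
[2] 0x1e->0x13 len=8 : d7 c0 4a aa 0b 34 b0 07
[3] 0x04->0x15 len=3 : fc fd ec
[4] 0x0c->0x04 len=7 : 3f 56 3d fc fd ec da
query mem[0x14]=0xc0, mem[0x13]=0xd7, mem[0x08]=0xfd

MEM[0x14,0x13,0x08] = c0 d7 fd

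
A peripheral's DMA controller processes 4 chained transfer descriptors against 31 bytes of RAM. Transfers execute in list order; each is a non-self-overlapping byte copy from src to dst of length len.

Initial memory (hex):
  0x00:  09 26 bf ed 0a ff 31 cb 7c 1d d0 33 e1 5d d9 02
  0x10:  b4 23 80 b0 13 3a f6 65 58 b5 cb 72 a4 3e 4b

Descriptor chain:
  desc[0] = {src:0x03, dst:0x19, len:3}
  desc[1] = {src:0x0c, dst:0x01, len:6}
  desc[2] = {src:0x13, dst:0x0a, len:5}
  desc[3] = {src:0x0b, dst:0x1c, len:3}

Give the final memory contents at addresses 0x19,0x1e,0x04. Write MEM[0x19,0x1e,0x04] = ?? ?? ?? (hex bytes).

#0 dst[0x19+3] := {0xed,0x0a,0xff}
#1 dst[0x01+6] := {0xe1,0x5d,0xd9,0x02,0xb4,0x23}
#2 dst[0x0a+5] := {0xb0,0x13,0x3a,0xf6,0x65}
#3 dst[0x1c+3] := {0x13,0x3a,0xf6}
query mem[0x19]=0xed, mem[0x1e]=0xf6, mem[0x04]=0x02

MEM[0x19,0x1e,0x04] = ed f6 02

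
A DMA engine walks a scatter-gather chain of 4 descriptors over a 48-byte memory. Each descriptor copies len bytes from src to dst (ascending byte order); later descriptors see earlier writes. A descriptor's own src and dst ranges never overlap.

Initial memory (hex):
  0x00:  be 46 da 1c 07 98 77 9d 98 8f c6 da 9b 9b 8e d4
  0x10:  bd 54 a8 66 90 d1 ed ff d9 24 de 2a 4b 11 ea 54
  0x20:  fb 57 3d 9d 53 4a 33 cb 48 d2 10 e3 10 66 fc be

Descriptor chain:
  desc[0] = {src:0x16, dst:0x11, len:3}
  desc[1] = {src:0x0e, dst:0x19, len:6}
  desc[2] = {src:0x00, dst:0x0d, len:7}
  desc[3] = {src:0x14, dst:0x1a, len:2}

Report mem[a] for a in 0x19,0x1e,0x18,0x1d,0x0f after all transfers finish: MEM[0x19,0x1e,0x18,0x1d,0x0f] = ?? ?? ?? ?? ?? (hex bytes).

MEM[0x19,0x1e,0x18,0x1d,0x0f] = 8e d9 d9 ff da

D0: mem[0x11..0x13] <- [ed ff d9]
D1: mem[0x19..0x1e] <- [8e d4 bd ed ff d9]
D2: mem[0x0d..0x13] <- [be 46 da 1c 07 98 77]
D3: mem[0x1a..0x1b] <- [90 d1]
query mem[0x19]=0x8e, mem[0x1e]=0xd9, mem[0x18]=0xd9, mem[0x1d]=0xff, mem[0x0f]=0xda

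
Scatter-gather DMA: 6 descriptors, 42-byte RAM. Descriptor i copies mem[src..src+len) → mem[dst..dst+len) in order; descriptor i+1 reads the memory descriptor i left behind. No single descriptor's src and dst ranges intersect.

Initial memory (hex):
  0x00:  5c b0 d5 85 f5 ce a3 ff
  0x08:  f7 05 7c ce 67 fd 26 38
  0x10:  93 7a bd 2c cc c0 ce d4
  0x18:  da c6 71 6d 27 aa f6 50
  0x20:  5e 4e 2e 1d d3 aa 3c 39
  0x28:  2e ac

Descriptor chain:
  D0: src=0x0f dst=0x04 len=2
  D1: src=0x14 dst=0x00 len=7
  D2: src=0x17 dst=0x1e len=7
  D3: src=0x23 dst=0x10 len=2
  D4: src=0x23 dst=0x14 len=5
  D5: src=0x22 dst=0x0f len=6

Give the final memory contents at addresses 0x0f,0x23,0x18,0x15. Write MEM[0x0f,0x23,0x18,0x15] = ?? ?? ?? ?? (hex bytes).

MEM[0x0f,0x23,0x18,0x15] = 6d 27 39 aa

  after D0: wrote 2B at 0x04 = 3893
  after D1: wrote 7B at 0x00 = ccc0ced4dac671
  after D2: wrote 7B at 0x1e = d4dac6716d27aa
  after D3: wrote 2B at 0x10 = 27aa
  after D4: wrote 5B at 0x14 = 27aaaa3c39
  after D5: wrote 6B at 0x0f = 6d27aaaa3c39
query mem[0x0f]=0x6d, mem[0x23]=0x27, mem[0x18]=0x39, mem[0x15]=0xaa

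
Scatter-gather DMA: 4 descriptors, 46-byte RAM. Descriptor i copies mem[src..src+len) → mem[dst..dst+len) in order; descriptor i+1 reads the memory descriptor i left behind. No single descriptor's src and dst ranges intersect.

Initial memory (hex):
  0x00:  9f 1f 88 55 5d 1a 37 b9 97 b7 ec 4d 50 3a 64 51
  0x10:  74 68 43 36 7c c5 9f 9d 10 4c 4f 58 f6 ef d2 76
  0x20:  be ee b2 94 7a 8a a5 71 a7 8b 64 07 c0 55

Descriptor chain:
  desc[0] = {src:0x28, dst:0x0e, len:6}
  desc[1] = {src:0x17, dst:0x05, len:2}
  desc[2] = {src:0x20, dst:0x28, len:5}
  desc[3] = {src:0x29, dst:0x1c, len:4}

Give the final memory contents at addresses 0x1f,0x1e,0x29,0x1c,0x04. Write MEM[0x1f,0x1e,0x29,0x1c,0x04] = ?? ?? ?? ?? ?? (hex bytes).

MEM[0x1f,0x1e,0x29,0x1c,0x04] = 7a 94 ee ee 5d

D0: mem[0x0e..0x13] <- [a7 8b 64 07 c0 55]
D1: mem[0x05..0x06] <- [9d 10]
D2: mem[0x28..0x2c] <- [be ee b2 94 7a]
D3: mem[0x1c..0x1f] <- [ee b2 94 7a]
query mem[0x1f]=0x7a, mem[0x1e]=0x94, mem[0x29]=0xee, mem[0x1c]=0xee, mem[0x04]=0x5d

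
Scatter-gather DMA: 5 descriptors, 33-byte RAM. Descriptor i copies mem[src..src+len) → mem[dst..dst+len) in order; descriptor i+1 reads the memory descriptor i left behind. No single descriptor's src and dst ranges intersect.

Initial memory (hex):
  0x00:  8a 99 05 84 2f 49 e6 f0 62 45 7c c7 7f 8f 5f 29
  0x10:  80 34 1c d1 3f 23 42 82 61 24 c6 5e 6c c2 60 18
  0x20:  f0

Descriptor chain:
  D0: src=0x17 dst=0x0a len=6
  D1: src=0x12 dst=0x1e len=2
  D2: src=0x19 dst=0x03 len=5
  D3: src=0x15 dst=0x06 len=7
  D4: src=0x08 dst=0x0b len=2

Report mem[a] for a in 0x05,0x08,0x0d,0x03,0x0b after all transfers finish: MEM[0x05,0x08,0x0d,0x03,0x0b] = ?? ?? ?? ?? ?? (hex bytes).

MEM[0x05,0x08,0x0d,0x03,0x0b] = 5e 82 c6 24 82

  after D0: wrote 6B at 0x0a = 826124c65e6c
  after D1: wrote 2B at 0x1e = 1cd1
  after D2: wrote 5B at 0x03 = 24c65e6cc2
  after D3: wrote 7B at 0x06 = 2342826124c65e
  after D4: wrote 2B at 0x0b = 8261
query mem[0x05]=0x5e, mem[0x08]=0x82, mem[0x0d]=0xc6, mem[0x03]=0x24, mem[0x0b]=0x82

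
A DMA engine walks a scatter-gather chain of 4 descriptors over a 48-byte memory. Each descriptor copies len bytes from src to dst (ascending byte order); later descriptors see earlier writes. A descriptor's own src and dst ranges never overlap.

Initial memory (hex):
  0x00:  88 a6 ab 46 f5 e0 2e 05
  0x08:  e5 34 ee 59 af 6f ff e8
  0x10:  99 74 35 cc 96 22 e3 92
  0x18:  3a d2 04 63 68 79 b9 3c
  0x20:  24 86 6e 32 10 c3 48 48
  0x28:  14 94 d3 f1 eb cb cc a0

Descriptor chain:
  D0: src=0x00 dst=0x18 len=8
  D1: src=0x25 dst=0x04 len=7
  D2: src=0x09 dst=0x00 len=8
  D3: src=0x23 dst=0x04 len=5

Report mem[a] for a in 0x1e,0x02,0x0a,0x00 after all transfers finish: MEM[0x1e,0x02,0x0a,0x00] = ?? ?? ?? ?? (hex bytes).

MEM[0x1e,0x02,0x0a,0x00] = 2e 59 f1 d3

[0] 0x00->0x18 len=8 : 88 a6 ab 46 f5 e0 2e 05
[1] 0x25->0x04 len=7 : c3 48 48 14 94 d3 f1
[2] 0x09->0x00 len=8 : d3 f1 59 af 6f ff e8 99
[3] 0x23->0x04 len=5 : 32 10 c3 48 48
query mem[0x1e]=0x2e, mem[0x02]=0x59, mem[0x0a]=0xf1, mem[0x00]=0xd3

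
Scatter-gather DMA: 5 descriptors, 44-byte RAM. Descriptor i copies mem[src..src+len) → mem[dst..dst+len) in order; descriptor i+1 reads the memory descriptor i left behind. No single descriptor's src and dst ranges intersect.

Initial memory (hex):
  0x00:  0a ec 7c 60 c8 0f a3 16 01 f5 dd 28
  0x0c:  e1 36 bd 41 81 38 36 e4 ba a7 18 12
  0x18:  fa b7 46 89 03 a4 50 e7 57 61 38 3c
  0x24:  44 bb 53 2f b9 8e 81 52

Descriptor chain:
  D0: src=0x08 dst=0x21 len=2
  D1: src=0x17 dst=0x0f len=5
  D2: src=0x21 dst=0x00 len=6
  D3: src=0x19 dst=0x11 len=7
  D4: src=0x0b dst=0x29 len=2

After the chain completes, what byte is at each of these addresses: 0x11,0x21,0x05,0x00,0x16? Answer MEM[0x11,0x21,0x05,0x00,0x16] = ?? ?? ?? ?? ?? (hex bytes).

MEM[0x11,0x21,0x05,0x00,0x16] = b7 01 53 01 50

[0] 0x08->0x21 len=2 : 01 f5
[1] 0x17->0x0f len=5 : 12 fa b7 46 89
[2] 0x21->0x00 len=6 : 01 f5 3c 44 bb 53
[3] 0x19->0x11 len=7 : b7 46 89 03 a4 50 e7
[4] 0x0b->0x29 len=2 : 28 e1
query mem[0x11]=0xb7, mem[0x21]=0x01, mem[0x05]=0x53, mem[0x00]=0x01, mem[0x16]=0x50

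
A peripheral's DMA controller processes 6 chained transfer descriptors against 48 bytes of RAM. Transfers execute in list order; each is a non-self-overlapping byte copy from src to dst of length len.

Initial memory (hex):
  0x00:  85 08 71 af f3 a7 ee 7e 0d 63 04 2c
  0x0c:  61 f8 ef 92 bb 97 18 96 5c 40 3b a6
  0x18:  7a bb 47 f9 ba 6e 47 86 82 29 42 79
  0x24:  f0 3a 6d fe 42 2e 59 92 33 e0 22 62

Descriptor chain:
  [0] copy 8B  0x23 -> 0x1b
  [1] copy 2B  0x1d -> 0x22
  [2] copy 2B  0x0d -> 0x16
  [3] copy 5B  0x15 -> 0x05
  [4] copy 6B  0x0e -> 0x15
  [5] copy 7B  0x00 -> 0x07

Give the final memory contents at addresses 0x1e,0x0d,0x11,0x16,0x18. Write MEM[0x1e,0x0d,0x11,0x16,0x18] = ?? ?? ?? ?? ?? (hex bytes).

MEM[0x1e,0x0d,0x11,0x16,0x18] = 6d f8 97 92 97

[0] 0x23->0x1b len=8 : 79 f0 3a 6d fe 42 2e 59
[1] 0x1d->0x22 len=2 : 3a 6d
[2] 0x0d->0x16 len=2 : f8 ef
[3] 0x15->0x05 len=5 : 40 f8 ef 7a bb
[4] 0x0e->0x15 len=6 : ef 92 bb 97 18 96
[5] 0x00->0x07 len=7 : 85 08 71 af f3 40 f8
query mem[0x1e]=0x6d, mem[0x0d]=0xf8, mem[0x11]=0x97, mem[0x16]=0x92, mem[0x18]=0x97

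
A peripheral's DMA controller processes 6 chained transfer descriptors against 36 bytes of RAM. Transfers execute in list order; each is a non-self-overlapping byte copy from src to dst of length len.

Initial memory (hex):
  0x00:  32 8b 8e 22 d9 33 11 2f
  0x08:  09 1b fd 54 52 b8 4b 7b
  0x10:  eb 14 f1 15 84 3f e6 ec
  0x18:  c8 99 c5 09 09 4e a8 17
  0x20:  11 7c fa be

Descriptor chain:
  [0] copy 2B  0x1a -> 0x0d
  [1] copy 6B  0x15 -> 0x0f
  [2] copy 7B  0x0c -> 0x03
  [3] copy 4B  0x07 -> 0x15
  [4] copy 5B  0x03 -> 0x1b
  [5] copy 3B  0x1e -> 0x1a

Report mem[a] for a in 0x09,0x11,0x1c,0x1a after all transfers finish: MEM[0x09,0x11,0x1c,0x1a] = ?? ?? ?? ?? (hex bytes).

D0: mem[0x0d..0x0e] <- [c5 09]
D1: mem[0x0f..0x14] <- [3f e6 ec c8 99 c5]
D2: mem[0x03..0x09] <- [52 c5 09 3f e6 ec c8]
D3: mem[0x15..0x18] <- [e6 ec c8 fd]
D4: mem[0x1b..0x1f] <- [52 c5 09 3f e6]
D5: mem[0x1a..0x1c] <- [3f e6 11]
query mem[0x09]=0xc8, mem[0x11]=0xec, mem[0x1c]=0x11, mem[0x1a]=0x3f

MEM[0x09,0x11,0x1c,0x1a] = c8 ec 11 3f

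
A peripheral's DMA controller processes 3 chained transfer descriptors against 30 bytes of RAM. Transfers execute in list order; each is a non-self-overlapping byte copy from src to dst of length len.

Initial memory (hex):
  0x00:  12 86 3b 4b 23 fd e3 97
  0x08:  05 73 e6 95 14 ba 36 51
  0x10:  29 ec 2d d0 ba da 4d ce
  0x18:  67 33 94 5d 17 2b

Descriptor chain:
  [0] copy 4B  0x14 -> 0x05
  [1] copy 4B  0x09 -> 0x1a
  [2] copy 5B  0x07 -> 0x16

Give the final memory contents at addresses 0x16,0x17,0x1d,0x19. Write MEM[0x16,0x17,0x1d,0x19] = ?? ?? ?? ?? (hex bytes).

  after D0: wrote 4B at 0x05 = bada4dce
  after D1: wrote 4B at 0x1a = 73e69514
  after D2: wrote 5B at 0x16 = 4dce73e695
query mem[0x16]=0x4d, mem[0x17]=0xce, mem[0x1d]=0x14, mem[0x19]=0xe6

MEM[0x16,0x17,0x1d,0x19] = 4d ce 14 e6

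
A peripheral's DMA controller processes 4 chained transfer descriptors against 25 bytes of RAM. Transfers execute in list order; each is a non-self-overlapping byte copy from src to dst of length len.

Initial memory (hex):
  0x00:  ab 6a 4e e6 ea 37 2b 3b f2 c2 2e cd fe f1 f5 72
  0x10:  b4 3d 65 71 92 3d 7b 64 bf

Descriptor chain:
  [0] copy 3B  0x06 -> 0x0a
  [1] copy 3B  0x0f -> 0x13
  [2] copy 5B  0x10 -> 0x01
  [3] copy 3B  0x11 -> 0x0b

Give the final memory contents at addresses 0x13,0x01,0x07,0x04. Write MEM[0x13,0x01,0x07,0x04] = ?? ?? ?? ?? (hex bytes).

MEM[0x13,0x01,0x07,0x04] = 72 b4 3b 72

[0] 0x06->0x0a len=3 : 2b 3b f2
[1] 0x0f->0x13 len=3 : 72 b4 3d
[2] 0x10->0x01 len=5 : b4 3d 65 72 b4
[3] 0x11->0x0b len=3 : 3d 65 72
query mem[0x13]=0x72, mem[0x01]=0xb4, mem[0x07]=0x3b, mem[0x04]=0x72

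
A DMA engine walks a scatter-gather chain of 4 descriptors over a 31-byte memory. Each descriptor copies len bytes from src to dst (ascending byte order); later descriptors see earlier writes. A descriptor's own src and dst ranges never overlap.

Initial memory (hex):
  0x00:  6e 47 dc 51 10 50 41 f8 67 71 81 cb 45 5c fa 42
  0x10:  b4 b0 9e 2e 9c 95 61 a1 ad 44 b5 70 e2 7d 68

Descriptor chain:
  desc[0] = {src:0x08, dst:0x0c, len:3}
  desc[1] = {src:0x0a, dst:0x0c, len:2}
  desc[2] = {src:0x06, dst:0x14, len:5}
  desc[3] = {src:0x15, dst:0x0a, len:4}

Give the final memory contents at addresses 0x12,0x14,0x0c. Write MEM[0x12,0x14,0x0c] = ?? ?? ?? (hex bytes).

MEM[0x12,0x14,0x0c] = 9e 41 71

D0: mem[0x0c..0x0e] <- [67 71 81]
D1: mem[0x0c..0x0d] <- [81 cb]
D2: mem[0x14..0x18] <- [41 f8 67 71 81]
D3: mem[0x0a..0x0d] <- [f8 67 71 81]
query mem[0x12]=0x9e, mem[0x14]=0x41, mem[0x0c]=0x71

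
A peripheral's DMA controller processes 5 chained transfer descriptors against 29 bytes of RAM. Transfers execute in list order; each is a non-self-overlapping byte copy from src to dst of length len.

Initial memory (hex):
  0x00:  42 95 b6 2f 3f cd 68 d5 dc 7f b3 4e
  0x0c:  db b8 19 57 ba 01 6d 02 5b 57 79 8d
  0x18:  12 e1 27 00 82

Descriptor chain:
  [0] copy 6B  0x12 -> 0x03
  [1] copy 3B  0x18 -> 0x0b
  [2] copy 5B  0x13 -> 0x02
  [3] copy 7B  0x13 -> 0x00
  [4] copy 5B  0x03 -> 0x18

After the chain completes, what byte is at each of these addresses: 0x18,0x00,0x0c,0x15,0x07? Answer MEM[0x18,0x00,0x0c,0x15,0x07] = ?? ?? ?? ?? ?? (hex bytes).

MEM[0x18,0x00,0x0c,0x15,0x07] = 79 02 e1 57 79

D0: mem[0x03..0x08] <- [6d 02 5b 57 79 8d]
D1: mem[0x0b..0x0d] <- [12 e1 27]
D2: mem[0x02..0x06] <- [02 5b 57 79 8d]
D3: mem[0x00..0x06] <- [02 5b 57 79 8d 12 e1]
D4: mem[0x18..0x1c] <- [79 8d 12 e1 79]
query mem[0x18]=0x79, mem[0x00]=0x02, mem[0x0c]=0xe1, mem[0x15]=0x57, mem[0x07]=0x79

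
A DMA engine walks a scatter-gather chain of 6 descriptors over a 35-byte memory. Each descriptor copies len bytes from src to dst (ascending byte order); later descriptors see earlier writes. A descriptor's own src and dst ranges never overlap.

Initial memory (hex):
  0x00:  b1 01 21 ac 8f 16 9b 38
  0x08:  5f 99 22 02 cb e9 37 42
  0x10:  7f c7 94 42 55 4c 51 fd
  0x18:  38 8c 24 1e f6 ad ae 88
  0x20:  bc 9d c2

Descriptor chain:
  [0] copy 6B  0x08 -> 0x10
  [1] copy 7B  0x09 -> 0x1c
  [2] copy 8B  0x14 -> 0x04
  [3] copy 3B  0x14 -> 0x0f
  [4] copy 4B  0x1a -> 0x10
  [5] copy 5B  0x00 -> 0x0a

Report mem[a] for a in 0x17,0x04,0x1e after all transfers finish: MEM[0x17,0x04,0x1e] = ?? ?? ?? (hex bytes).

  after D0: wrote 6B at 0x10 = 5f992202cbe9
  after D1: wrote 7B at 0x1c = 992202cbe93742
  after D2: wrote 8B at 0x04 = cbe951fd388c241e
  after D3: wrote 3B at 0x0f = cbe951
  after D4: wrote 4B at 0x10 = 241e9922
  after D5: wrote 5B at 0x0a = b10121accb
query mem[0x17]=0xfd, mem[0x04]=0xcb, mem[0x1e]=0x02

MEM[0x17,0x04,0x1e] = fd cb 02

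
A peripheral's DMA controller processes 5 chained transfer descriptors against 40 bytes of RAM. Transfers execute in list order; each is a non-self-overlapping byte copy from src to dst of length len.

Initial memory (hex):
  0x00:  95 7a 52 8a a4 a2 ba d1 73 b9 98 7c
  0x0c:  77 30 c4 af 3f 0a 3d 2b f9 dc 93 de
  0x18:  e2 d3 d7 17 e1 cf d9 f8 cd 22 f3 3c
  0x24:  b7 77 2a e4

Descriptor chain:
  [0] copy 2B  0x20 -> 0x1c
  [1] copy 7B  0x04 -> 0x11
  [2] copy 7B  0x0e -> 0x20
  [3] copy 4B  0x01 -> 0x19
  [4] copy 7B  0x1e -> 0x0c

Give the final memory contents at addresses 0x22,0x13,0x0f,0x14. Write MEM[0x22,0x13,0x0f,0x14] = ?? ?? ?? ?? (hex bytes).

MEM[0x22,0x13,0x0f,0x14] = 3f ba af d1

#0 dst[0x1c+2] := {0xcd,0x22}
#1 dst[0x11+7] := {0xa4,0xa2,0xba,0xd1,0x73,0xb9,0x98}
#2 dst[0x20+7] := {0xc4,0xaf,0x3f,0xa4,0xa2,0xba,0xd1}
#3 dst[0x19+4] := {0x7a,0x52,0x8a,0xa4}
#4 dst[0x0c+7] := {0xd9,0xf8,0xc4,0xaf,0x3f,0xa4,0xa2}
query mem[0x22]=0x3f, mem[0x13]=0xba, mem[0x0f]=0xaf, mem[0x14]=0xd1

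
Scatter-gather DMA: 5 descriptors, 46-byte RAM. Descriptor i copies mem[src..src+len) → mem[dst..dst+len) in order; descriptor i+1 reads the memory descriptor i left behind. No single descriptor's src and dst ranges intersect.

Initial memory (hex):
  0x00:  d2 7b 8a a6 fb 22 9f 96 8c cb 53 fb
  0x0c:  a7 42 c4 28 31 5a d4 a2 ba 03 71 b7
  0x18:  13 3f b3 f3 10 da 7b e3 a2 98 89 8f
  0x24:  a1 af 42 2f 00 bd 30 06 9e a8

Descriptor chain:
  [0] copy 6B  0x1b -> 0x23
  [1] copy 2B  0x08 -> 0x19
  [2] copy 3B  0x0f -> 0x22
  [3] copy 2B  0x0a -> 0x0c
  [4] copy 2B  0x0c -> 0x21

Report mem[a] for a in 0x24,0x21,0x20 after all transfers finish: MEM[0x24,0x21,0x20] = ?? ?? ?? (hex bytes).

MEM[0x24,0x21,0x20] = 5a 53 a2

D0: mem[0x23..0x28] <- [f3 10 da 7b e3 a2]
D1: mem[0x19..0x1a] <- [8c cb]
D2: mem[0x22..0x24] <- [28 31 5a]
D3: mem[0x0c..0x0d] <- [53 fb]
D4: mem[0x21..0x22] <- [53 fb]
query mem[0x24]=0x5a, mem[0x21]=0x53, mem[0x20]=0xa2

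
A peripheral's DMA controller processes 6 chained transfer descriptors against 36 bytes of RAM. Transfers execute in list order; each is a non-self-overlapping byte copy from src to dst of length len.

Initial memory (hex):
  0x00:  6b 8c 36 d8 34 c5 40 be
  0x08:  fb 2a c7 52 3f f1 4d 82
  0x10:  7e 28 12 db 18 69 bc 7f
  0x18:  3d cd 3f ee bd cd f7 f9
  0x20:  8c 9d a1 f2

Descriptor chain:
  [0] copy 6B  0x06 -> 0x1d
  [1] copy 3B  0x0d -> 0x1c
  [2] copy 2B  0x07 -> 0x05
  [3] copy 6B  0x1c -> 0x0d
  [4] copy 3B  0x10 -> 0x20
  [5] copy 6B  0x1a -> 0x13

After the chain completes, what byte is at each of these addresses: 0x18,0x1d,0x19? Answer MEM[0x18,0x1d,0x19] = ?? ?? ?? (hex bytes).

MEM[0x18,0x1d,0x19] = fb 4d cd

#0 dst[0x1d+6] := {0x40,0xbe,0xfb,0x2a,0xc7,0x52}
#1 dst[0x1c+3] := {0xf1,0x4d,0x82}
#2 dst[0x05+2] := {0xbe,0xfb}
#3 dst[0x0d+6] := {0xf1,0x4d,0x82,0xfb,0x2a,0xc7}
#4 dst[0x20+3] := {0xfb,0x2a,0xc7}
#5 dst[0x13+6] := {0x3f,0xee,0xf1,0x4d,0x82,0xfb}
query mem[0x18]=0xfb, mem[0x1d]=0x4d, mem[0x19]=0xcd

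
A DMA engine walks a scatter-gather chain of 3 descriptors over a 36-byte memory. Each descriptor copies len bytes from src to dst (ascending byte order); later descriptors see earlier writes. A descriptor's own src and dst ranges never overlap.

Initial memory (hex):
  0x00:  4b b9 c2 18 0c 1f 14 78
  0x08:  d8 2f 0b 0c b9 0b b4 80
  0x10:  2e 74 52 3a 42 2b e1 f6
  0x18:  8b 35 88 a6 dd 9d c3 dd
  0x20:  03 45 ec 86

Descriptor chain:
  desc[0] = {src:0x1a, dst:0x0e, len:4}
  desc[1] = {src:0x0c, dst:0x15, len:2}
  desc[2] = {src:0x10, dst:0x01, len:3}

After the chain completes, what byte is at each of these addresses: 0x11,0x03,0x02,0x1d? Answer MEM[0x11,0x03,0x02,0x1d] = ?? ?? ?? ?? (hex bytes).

MEM[0x11,0x03,0x02,0x1d] = 9d 52 9d 9d

  after D0: wrote 4B at 0x0e = 88a6dd9d
  after D1: wrote 2B at 0x15 = b90b
  after D2: wrote 3B at 0x01 = dd9d52
query mem[0x11]=0x9d, mem[0x03]=0x52, mem[0x02]=0x9d, mem[0x1d]=0x9d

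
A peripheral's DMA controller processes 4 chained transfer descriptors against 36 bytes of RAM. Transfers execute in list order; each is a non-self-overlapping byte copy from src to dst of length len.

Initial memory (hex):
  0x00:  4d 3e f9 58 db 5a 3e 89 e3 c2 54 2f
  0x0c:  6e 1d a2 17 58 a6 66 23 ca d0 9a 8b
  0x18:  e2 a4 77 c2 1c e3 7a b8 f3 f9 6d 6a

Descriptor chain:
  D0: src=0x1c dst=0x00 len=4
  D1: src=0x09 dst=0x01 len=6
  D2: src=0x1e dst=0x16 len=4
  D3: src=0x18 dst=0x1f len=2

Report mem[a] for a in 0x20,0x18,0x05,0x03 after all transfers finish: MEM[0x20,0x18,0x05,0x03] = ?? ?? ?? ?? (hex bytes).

MEM[0x20,0x18,0x05,0x03] = f9 f3 1d 2f

  after D0: wrote 4B at 0x00 = 1ce37ab8
  after D1: wrote 6B at 0x01 = c2542f6e1da2
  after D2: wrote 4B at 0x16 = 7ab8f3f9
  after D3: wrote 2B at 0x1f = f3f9
query mem[0x20]=0xf9, mem[0x18]=0xf3, mem[0x05]=0x1d, mem[0x03]=0x2f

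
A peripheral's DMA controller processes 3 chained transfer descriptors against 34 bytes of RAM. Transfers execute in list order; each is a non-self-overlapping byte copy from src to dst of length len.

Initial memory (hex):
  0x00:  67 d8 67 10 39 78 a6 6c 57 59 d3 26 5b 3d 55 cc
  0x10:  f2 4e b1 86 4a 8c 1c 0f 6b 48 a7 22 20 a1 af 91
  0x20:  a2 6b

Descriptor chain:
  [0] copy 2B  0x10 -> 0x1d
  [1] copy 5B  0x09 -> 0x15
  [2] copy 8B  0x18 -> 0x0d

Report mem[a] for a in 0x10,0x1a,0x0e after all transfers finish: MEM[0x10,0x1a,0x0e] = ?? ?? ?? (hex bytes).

MEM[0x10,0x1a,0x0e] = 22 a7 3d

[0] 0x10->0x1d len=2 : f2 4e
[1] 0x09->0x15 len=5 : 59 d3 26 5b 3d
[2] 0x18->0x0d len=8 : 5b 3d a7 22 20 f2 4e 91
query mem[0x10]=0x22, mem[0x1a]=0xa7, mem[0x0e]=0x3d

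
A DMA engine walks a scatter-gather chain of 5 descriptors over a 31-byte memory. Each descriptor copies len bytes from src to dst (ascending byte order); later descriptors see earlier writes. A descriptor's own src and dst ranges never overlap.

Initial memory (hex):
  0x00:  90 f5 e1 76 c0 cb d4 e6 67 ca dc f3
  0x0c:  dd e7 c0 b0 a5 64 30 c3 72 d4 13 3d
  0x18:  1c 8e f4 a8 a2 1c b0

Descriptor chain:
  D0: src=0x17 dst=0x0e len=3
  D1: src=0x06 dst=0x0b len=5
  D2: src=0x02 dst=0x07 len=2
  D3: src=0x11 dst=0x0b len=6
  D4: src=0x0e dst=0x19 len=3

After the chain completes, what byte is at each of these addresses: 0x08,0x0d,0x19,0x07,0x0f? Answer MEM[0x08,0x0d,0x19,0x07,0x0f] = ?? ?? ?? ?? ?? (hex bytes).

MEM[0x08,0x0d,0x19,0x07,0x0f] = 76 c3 72 e1 d4

[0] 0x17->0x0e len=3 : 3d 1c 8e
[1] 0x06->0x0b len=5 : d4 e6 67 ca dc
[2] 0x02->0x07 len=2 : e1 76
[3] 0x11->0x0b len=6 : 64 30 c3 72 d4 13
[4] 0x0e->0x19 len=3 : 72 d4 13
query mem[0x08]=0x76, mem[0x0d]=0xc3, mem[0x19]=0x72, mem[0x07]=0xe1, mem[0x0f]=0xd4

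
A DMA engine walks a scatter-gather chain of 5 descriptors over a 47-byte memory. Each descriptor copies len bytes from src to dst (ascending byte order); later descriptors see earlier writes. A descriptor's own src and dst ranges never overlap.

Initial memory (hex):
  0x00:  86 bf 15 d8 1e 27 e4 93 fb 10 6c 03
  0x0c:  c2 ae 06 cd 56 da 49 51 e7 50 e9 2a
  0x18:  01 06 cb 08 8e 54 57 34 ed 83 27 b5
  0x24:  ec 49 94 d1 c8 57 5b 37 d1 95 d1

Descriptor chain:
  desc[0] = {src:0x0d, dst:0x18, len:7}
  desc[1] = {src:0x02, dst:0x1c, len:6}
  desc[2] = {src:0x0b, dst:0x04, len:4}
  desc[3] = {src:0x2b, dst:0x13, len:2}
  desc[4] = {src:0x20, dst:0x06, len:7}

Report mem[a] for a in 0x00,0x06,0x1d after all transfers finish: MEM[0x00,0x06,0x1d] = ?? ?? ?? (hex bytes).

[0] 0x0d->0x18 len=7 : ae 06 cd 56 da 49 51
[1] 0x02->0x1c len=6 : 15 d8 1e 27 e4 93
[2] 0x0b->0x04 len=4 : 03 c2 ae 06
[3] 0x2b->0x13 len=2 : 37 d1
[4] 0x20->0x06 len=7 : e4 93 27 b5 ec 49 94
query mem[0x00]=0x86, mem[0x06]=0xe4, mem[0x1d]=0xd8

MEM[0x00,0x06,0x1d] = 86 e4 d8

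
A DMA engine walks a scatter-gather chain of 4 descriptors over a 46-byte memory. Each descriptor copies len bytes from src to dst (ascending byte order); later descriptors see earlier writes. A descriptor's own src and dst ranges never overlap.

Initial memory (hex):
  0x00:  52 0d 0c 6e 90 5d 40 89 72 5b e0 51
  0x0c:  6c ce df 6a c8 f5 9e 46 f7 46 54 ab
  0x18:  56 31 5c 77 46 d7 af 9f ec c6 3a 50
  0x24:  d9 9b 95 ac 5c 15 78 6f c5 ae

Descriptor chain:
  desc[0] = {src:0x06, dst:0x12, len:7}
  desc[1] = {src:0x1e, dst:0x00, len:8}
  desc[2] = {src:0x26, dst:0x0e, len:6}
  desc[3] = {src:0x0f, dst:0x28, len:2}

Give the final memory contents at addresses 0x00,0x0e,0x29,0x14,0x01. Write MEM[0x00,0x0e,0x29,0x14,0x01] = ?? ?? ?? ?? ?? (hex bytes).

MEM[0x00,0x0e,0x29,0x14,0x01] = af 95 5c 72 9f

  after D0: wrote 7B at 0x12 = 4089725be0516c
  after D1: wrote 8B at 0x00 = af9fecc63a50d99b
  after D2: wrote 6B at 0x0e = 95ac5c15786f
  after D3: wrote 2B at 0x28 = ac5c
query mem[0x00]=0xaf, mem[0x0e]=0x95, mem[0x29]=0x5c, mem[0x14]=0x72, mem[0x01]=0x9f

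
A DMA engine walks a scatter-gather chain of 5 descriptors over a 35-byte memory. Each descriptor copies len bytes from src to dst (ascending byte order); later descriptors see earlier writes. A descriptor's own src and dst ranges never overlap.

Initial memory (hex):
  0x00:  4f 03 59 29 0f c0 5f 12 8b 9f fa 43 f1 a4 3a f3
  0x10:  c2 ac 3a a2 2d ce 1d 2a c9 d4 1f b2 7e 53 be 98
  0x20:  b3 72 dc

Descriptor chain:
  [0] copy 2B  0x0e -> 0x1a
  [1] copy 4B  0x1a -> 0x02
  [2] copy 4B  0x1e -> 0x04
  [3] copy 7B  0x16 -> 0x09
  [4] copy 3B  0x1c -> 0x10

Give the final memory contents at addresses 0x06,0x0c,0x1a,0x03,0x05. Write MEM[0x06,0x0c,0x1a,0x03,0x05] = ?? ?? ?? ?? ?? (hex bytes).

MEM[0x06,0x0c,0x1a,0x03,0x05] = b3 d4 3a f3 98

#0 dst[0x1a+2] := {0x3a,0xf3}
#1 dst[0x02+4] := {0x3a,0xf3,0x7e,0x53}
#2 dst[0x04+4] := {0xbe,0x98,0xb3,0x72}
#3 dst[0x09+7] := {0x1d,0x2a,0xc9,0xd4,0x3a,0xf3,0x7e}
#4 dst[0x10+3] := {0x7e,0x53,0xbe}
query mem[0x06]=0xb3, mem[0x0c]=0xd4, mem[0x1a]=0x3a, mem[0x03]=0xf3, mem[0x05]=0x98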